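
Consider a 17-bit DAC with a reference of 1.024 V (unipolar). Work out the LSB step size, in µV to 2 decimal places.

7.81 µV

Full-scale span = 1.024 V.
LSB = 1.024 / 2^17 = 1.024 / 131072 = 7.8125e-06 V = 7.81 µV.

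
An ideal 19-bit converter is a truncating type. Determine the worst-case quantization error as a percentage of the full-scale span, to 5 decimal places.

0.00019 %

Truncating → worst-case error = 1 LSB = V_FS/2^19, so 100/524288 = 0.000190735 % of full scale.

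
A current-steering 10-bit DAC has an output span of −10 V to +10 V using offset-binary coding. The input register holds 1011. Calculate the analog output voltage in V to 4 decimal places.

9.7461 V

LSB = 20 V / 2^10 = 19.531 mV.
V_out = (−10) + 1011 × 0.0195312 V = 9.74609 V.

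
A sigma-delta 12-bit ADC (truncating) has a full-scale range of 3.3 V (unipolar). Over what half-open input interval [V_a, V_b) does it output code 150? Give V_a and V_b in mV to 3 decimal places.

[120.850 mV, 121.655 mV)

LSB = 3.3/2^12 = 0.806 mV.
V_a = V_low + 150·LSB = 0.12085 V; V_b = V_low + 151·LSB = 0.121655 V.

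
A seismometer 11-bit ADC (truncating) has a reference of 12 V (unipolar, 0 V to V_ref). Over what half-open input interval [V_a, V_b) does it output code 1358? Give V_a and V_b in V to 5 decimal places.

[7.95703 V, 7.96289 V)

LSB = 12/2^11 = 5.859 mV.
V_a = V_low + 1358·LSB = 7.95703 V; V_b = V_low + 1359·LSB = 7.96289 V.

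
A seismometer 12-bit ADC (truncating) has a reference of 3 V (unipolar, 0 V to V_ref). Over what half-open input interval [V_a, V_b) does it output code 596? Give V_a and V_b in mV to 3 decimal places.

LSB = 3/2^12 = 0.732 mV.
V_a = V_low + 596·LSB = 0.436523 V; V_b = V_low + 597·LSB = 0.437256 V.

[436.523 mV, 437.256 mV)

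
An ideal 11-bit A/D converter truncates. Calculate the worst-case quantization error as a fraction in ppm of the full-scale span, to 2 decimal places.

488.28 ppm

Truncating → worst-case error = 1 LSB = V_FS/2^11, so 1e+06/2048 = 488.281 ppm of full scale.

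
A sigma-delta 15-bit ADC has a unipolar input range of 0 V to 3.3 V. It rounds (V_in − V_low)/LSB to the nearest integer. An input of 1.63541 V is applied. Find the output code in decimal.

LSB = 3.3 V / 32768 = 100.71 µV.
Input sits at 16239.126 steps above V_low.
So the output code is 16239.

code 16239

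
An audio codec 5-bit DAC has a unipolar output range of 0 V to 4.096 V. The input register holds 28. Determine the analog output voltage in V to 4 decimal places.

3.5840 V

LSB = 4.096 V / 2^5 = 128.000 mV.
V_out = 0 + 28 × 0.128 V = 3.584 V.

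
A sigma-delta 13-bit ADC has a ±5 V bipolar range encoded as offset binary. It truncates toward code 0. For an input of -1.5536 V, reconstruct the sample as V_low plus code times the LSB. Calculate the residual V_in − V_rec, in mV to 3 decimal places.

LSB = 10/2^13 = 1.221 mV.
(V_in − V_low)/LSB = (-1.5536 − (−5))/0.0012207 = 2823.2909 → code 2823 (floor).
Reconstructed: -1.5539551 V.
V_in − V_rec = 0.000355078 V = 0.355 mV.

0.355 mV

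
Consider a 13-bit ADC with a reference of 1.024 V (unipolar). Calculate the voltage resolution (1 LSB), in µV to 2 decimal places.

Full-scale span = 1.024 V.
LSB = 1.024 / 2^13 = 1.024 / 8192 = 0.000125 V = 125.00 µV.

125.00 µV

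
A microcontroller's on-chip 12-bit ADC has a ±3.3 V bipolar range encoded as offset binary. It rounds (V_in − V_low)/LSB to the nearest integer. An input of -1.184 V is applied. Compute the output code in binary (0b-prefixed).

Full-scale span = 6.6 V; LSB = 6.6/2^12 = 1.611 mV.
(-1.184 − (−3.3)) / 0.00161133 = 1313.202 LSBs.
round(1313.202) = 1313.
In binary (0b-prefixed): 0b10100100001.

code 0b10100100001 (decimal 1313)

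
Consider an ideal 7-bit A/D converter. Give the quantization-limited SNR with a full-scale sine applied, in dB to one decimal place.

SNR ≈ 6.02·N + 1.76 dB = 6.02·7 + 1.76 = 43.90 dB.

43.9 dB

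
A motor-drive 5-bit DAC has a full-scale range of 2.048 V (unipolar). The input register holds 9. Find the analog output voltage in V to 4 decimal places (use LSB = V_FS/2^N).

LSB = 2.048 V / 2^5 = 64.000 mV.
V_out = 0 + 9 × 0.064 V = 0.576 V.

0.5760 V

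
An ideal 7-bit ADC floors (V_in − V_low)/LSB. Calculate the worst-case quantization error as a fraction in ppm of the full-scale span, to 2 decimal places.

7812.50 ppm

Truncating → worst-case error = 1 LSB = V_FS/2^7, so 1e+06/128 = 7812.5 ppm of full scale.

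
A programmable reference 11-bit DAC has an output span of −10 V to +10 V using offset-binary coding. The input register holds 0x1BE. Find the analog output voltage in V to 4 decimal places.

LSB = 20 V / 2^11 = 9.766 mV.
Code 0x1BE = 446 decimal.
V_out = (−10) + 446 × 0.00976562 V = -5.64453 V.

-5.6445 V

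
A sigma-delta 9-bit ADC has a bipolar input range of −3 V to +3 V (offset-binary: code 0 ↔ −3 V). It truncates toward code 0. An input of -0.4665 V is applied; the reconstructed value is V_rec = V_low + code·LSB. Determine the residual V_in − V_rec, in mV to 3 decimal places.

One LSB is 6 V / 512 = 11.719 mV.
Scaled input = 216.1920 LSBs, so code = 216.
Code 216 maps back to (−3) + 216×0.0117188 V = -0.46875 V.
V_in − V_rec = 0.00225 V = 2.250 mV.

2.250 mV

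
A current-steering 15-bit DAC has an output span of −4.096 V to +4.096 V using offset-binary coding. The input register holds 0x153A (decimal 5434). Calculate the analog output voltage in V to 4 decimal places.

LSB = 8.192 V / 2^15 = 250.00 µV.
Code 0x153A = 5434 decimal.
V_out = (−4.096) + 5434 × 0.00025 V = -2.7375 V.

-2.7375 V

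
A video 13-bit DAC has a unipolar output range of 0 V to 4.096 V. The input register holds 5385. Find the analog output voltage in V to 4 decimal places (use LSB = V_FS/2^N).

2.6925 V

LSB = 4.096 V / 2^13 = 0.500 mV.
V_out = 0 + 5385 × 0.0005 V = 2.6925 V.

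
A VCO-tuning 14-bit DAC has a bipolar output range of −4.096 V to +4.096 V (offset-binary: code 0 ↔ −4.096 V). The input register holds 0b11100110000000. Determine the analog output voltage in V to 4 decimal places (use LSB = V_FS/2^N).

LSB = 8.192 V / 2^14 = 0.500 mV.
Code 0b11100110000000 = 14720 decimal.
V_out = (−4.096) + 14720 × 0.0005 V = 3.264 V.

3.2640 V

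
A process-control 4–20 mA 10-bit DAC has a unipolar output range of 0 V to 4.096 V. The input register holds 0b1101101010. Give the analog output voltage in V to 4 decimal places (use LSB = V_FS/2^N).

LSB = 4.096 V / 2^10 = 4.000 mV.
Code 0b1101101010 = 874 decimal.
V_out = 0 + 874 × 0.004 V = 3.496 V.

3.4960 V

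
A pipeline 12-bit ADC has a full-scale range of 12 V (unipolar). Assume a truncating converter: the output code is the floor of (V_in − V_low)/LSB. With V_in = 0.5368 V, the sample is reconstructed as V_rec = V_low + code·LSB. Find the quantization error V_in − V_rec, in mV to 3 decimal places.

0.667 mV

Step size: 12 V ÷ 2^12 = 2.930 mV.
Scaled input = 183.2277 LSBs, so code = 183.
V_rec = 0 + 183·0.00292969 = 0.53613281 V.
Error = 0.5368 − 0.53613281 = 0.000667188 V = 0.667 mV.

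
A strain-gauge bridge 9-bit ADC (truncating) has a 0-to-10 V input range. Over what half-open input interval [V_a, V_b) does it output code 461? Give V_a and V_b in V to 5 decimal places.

LSB = 10/2^9 = 19.531 mV.
V_a = V_low + 461·LSB = 9.00391 V; V_b = V_low + 462·LSB = 9.02344 V.

[9.00391 V, 9.02344 V)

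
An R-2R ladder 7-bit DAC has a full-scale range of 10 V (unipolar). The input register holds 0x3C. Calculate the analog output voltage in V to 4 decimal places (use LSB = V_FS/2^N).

LSB = 10 V / 2^7 = 78.125 mV.
Code 0x3C = 60 decimal.
V_out = 0 + 60 × 0.078125 V = 4.6875 V.

4.6875 V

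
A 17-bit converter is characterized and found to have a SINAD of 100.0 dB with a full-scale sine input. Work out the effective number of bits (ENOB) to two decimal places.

ENOB = (SINAD − 1.76) / 6.02 = (100.0 − 1.76)/6.02 = 16.319.

16.32 bits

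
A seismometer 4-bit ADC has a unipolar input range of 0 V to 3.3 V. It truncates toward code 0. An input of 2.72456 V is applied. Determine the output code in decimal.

code 13

With 16 levels over 3.3 V, one step is 206.250 mV.
(V_in − V_low)/LSB = (2.72456 − 0) / 0.20625 = 13.210.
⌊·⌋(13.210) = 13.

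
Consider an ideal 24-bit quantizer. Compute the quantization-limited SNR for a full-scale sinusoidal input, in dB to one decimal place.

146.2 dB

SNR ≈ 6.02·N + 1.76 dB = 6.02·24 + 1.76 = 146.24 dB.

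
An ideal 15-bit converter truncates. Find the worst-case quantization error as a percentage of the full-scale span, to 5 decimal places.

0.00305 %

Truncating → worst-case error = 1 LSB = V_FS/2^15, so 100/32768 = 0.00305176 % of full scale.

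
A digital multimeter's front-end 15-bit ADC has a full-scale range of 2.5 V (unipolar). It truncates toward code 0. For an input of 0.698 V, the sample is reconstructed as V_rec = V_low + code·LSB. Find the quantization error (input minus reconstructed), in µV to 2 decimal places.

62.99 µV

Step size: 2.5 V ÷ 2^15 = 76.29 µV.
(V_in − V_low)/LSB = (0.698 − 0)/7.62939e-05 = 9148.8256 → code 9148 (floor).
V_rec = 0 + 9148·7.62939e-05 = 0.69793701 V.
V_in − V_rec = 6.29883e-05 V = 62.99 µV.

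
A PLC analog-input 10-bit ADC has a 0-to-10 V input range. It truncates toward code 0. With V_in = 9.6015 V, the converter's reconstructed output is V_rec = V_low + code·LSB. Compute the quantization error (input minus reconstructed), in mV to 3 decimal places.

One LSB is 10 V / 1024 = 9.766 mV.
(9.6015 − 0)/0.00976562 = 983.1936; ⌊·⌋ gives code 983.
Code 983 maps back to 0 + 983×0.00976562 V = 9.5996094 V.
Difference: 0.00189062 V → 1.891 mV.

1.891 mV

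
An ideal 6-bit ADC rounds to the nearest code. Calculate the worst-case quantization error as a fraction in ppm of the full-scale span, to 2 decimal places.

Rounding → worst-case error = ½ LSB = V_FS/2^7, so 1e+06/128 = 7812.5 ppm of full scale.

7812.50 ppm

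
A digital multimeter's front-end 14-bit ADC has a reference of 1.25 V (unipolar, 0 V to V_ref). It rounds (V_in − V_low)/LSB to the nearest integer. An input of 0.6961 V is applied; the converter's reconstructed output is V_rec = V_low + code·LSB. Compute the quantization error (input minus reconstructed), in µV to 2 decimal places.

One LSB is 1.25 V / 16384 = 76.29 µV.
Scaled input = 9123.9219 LSBs, so code = 9124.
V_rec = 0 + 9124·7.62939e-05 = 0.69610596 V.
V_in − V_rec = -5.95703e-06 V = -5.96 µV.

-5.96 µV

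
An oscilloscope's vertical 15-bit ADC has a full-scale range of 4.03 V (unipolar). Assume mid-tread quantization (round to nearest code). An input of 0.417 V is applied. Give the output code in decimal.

With 32768 levels over 4.03 V, one step is 122.99 µV.
Input sits at 3390.634 steps above V_low.
So the output code is 3391.

code 3391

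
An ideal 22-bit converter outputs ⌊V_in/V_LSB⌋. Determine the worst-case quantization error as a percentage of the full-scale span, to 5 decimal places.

Truncating → worst-case error = 1 LSB = V_FS/2^22, so 100/4194304 = 2.38419e-05 % of full scale.

0.00002 %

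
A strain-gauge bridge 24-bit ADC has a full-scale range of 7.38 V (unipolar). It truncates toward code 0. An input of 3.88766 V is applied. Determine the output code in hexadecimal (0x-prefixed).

LSB = 7.38 V / 16777216 = 0.44 µV.
Input sits at 8837955.495 steps above V_low.
Floor → code 8837955.
In hexadecimal (0x-prefixed): 0x86DB43.

code 0x86DB43 (decimal 8837955)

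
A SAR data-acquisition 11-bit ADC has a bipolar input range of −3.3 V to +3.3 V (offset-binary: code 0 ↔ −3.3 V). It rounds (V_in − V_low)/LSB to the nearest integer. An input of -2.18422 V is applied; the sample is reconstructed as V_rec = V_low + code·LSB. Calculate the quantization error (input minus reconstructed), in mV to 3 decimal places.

0.741 mV

One LSB is 6.6 V / 2048 = 3.223 mV.
Scaled input = 346.2299 LSBs, so code = 346.
V_rec = (−3.3) + 346·0.00322266 = -2.1849609 V.
Difference: 0.000740937 V → 0.741 mV.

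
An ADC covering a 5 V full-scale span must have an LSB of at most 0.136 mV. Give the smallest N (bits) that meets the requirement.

16 bits

Number of steps required ≥ 5 V / 0.136 mV = 36764.71.
Need 2^N ≥ 36764.71; 2^15 = 32768, 2^16 = 65536.
Minimum N = 16.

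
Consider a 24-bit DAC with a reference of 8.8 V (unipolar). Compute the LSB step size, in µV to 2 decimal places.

0.52 µV

Full-scale span = 8.8 V.
LSB = 8.8 / 2^24 = 8.8 / 16777216 = 5.24521e-07 V = 0.52 µV.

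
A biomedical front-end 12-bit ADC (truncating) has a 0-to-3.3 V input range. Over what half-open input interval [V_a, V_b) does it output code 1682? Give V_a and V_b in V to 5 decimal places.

[1.35513 V, 1.35593 V)

LSB = 3.3/2^12 = 0.806 mV.
V_a = V_low + 1682·LSB = 1.35513 V; V_b = V_low + 1683·LSB = 1.35593 V.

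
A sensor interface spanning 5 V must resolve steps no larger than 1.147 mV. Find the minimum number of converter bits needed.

Number of steps required ≥ 5 V / 1.147 mV = 4359.20.
Need 2^N ≥ 4359.20; 2^12 = 4096, 2^13 = 8192.
Minimum N = 13.

13 bits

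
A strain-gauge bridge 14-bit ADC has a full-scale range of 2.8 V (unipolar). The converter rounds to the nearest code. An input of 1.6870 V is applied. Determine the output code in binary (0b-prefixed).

Full-scale span = 2.8 V; LSB = 2.8/2^14 = 170.90 µV.
(V_in − V_low)/LSB = (1.6870 − 0) / 0.000170898 = 9871.360.
So the output code is 9871.
In binary (0b-prefixed): 0b10011010001111.

code 0b10011010001111 (decimal 9871)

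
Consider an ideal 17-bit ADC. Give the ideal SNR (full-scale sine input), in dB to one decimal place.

104.1 dB

SNR ≈ 6.02·N + 1.76 dB = 6.02·17 + 1.76 = 104.10 dB.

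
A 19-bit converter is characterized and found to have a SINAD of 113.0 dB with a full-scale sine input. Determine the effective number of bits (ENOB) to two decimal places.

ENOB = (SINAD − 1.76) / 6.02 = (113.0 − 1.76)/6.02 = 18.478.

18.48 bits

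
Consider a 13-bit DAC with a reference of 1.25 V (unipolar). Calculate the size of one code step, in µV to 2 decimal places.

Full-scale span = 1.25 V.
LSB = 1.25 / 2^13 = 1.25 / 8192 = 0.000152588 V = 152.59 µV.

152.59 µV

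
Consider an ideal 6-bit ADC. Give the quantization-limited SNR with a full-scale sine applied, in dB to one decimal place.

SNR ≈ 6.02·N + 1.76 dB = 6.02·6 + 1.76 = 37.88 dB.

37.9 dB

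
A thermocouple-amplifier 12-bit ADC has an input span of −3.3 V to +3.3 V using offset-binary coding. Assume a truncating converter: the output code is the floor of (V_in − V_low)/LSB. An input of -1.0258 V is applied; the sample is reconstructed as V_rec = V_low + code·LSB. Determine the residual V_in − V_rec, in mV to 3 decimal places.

0.616 mV

Step size: 6.6 V ÷ 2^12 = 1.611 mV.
Scaled input = 1411.3823 LSBs, so code = 1411.
Reconstructed: -1.026416 V.
V_in − V_rec = 0.000616016 V = 0.616 mV.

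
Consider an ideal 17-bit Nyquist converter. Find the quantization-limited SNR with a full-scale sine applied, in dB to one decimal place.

SNR ≈ 6.02·N + 1.76 dB = 6.02·17 + 1.76 = 104.10 dB.

104.1 dB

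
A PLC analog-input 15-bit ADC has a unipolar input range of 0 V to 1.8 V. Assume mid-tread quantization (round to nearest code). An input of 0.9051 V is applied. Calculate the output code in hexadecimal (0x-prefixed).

code 0x405D (decimal 16477)

With 32768 levels over 1.8 V, one step is 54.93 µV.
Input sits at 16476.843 steps above V_low.
round(16476.843) = 16477.
In hexadecimal (0x-prefixed): 0x405D.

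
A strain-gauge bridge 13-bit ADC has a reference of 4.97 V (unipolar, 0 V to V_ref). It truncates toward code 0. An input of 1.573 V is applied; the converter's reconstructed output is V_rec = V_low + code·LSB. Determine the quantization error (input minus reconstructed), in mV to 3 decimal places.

0.461 mV

One LSB is 4.97 V / 8192 = 0.607 mV.
(V_in − V_low)/LSB = (1.573 − 0)/0.000606689 = 2592.7598 → code 2592 (floor).
Code 2592 maps back to 0 + 2592×0.000606689 V = 1.5725391 V.
Error = 1.573 − 1.5725391 = 0.000460937 V = 0.461 mV.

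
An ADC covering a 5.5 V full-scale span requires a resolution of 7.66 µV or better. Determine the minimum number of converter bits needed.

Number of steps required ≥ 5.5 V / 7.66 µV = 718015.67.
Need 2^N ≥ 718015.67; 2^19 = 524288, 2^20 = 1048576.
Minimum N = 20.

20 bits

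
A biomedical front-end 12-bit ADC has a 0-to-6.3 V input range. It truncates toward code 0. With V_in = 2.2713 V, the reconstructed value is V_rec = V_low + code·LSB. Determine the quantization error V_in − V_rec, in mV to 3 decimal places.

Step size: 6.3 V ÷ 2^12 = 1.538 mV.
Scaled input = 1476.7055 LSBs, so code = 1476.
Reconstructed: 2.2702148 V.
Difference: 0.00108516 V → 1.085 mV.

1.085 mV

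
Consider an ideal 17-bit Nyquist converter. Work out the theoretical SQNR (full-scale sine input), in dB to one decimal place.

104.1 dB

SNR ≈ 6.02·N + 1.76 dB = 6.02·17 + 1.76 = 104.10 dB.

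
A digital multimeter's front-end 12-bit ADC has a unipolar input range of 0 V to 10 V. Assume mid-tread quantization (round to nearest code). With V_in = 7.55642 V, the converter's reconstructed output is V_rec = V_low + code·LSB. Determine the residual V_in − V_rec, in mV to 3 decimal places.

0.268 mV

LSB = 10/2^12 = 2.441 mV.
Scaled input = 3095.1096 LSBs, so code = 3095.
Code 3095 maps back to 0 + 3095×0.00244141 V = 7.5561523 V.
Error = 7.55642 − 7.5561523 = 0.000267656 V = 0.268 mV.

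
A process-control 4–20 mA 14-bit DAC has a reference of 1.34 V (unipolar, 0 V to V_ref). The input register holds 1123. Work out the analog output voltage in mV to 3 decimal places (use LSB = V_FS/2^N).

91.847 mV

LSB = 1.34 V / 2^14 = 81.79 µV.
V_out = 0 + 1123 × 8.17871e-05 V = 0.0918469 V.
= 91.847 mV.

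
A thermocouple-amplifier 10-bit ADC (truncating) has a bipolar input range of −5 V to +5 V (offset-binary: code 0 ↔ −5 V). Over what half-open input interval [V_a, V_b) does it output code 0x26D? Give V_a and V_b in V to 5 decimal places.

LSB = 10/2^10 = 9.766 mV.
Code 0x26D = 621 decimal.
V_a = V_low + 621·LSB = 1.06445 V; V_b = V_low + 622·LSB = 1.07422 V.

[1.06445 V, 1.07422 V)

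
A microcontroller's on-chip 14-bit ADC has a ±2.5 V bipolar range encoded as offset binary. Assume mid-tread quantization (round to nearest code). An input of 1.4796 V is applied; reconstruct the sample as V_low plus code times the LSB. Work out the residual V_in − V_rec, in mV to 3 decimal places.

One LSB is 5 V / 16384 = 305.18 µV.
(V_in − V_low)/LSB = (1.4796 − (−2.5))/0.000305176 = 13040.3533 → code 13040 (round).
Reconstructed: 1.4794922 V.
V_in − V_rec = 0.000107812 V = 0.108 mV.

0.108 mV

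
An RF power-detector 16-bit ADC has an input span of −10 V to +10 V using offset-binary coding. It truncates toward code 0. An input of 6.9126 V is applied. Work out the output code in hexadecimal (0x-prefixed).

With 65536 levels over 20 V, one step is 305.18 µV.
(6.9126 − (−10)) / 0.000305176 = 55419.208 LSBs.
Floor → code 55419.
In hexadecimal (0x-prefixed): 0xD87B.

code 0xD87B (decimal 55419)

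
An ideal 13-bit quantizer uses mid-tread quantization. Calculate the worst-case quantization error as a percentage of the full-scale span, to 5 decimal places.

Rounding → worst-case error = ½ LSB = V_FS/2^14, so 100/16384 = 0.00610352 % of full scale.

0.00610 %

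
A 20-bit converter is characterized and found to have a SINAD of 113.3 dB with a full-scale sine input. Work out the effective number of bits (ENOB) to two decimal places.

18.53 bits

ENOB = (SINAD − 1.76) / 6.02 = (113.3 − 1.76)/6.02 = 18.528.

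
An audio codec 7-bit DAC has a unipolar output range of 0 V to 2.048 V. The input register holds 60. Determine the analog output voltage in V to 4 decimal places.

LSB = 2.048 V / 2^7 = 16.000 mV.
V_out = 0 + 60 × 0.016 V = 0.96 V.

0.9600 V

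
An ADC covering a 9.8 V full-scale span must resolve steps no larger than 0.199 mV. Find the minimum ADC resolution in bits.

Number of steps required ≥ 9.8 V / 0.199 mV = 49246.23.
Need 2^N ≥ 49246.23; 2^15 = 32768, 2^16 = 65536.
Minimum N = 16.

16 bits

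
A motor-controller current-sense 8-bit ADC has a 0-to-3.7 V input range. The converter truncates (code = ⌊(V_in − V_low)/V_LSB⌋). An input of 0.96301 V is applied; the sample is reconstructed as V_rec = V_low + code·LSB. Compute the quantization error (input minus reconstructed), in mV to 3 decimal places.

9.104 mV

Step size: 3.7 V ÷ 2^8 = 14.453 mV.
(0.96301 − 0)/0.0144531 = 66.6299; ⌊·⌋ gives code 66.
V_rec = 0 + 66·0.0144531 = 0.95390625 V.
V_in − V_rec = 0.00910375 V = 9.104 mV.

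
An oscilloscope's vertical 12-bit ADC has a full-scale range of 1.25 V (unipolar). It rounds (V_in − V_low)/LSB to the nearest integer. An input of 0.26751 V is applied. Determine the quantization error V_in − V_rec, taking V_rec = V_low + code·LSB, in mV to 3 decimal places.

LSB = 1.25/2^12 = 305.18 µV.
Scaled input = 876.5768 LSBs, so code = 877.
Reconstructed: 0.26763916 V.
V_in − V_rec = -0.00012916 V = -0.129 mV.

-0.129 mV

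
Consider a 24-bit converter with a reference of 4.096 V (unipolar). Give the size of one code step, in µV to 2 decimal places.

Full-scale span = 4.096 V.
LSB = 4.096 / 2^24 = 4.096 / 16777216 = 2.44141e-07 V = 0.24 µV.

0.24 µV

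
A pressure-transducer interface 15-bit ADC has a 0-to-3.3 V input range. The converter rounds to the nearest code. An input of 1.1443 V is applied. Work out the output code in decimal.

code 11363

With 32768 levels over 3.3 V, one step is 100.71 µV.
Input sits at 11362.552 steps above V_low.
round(11362.552) = 11363.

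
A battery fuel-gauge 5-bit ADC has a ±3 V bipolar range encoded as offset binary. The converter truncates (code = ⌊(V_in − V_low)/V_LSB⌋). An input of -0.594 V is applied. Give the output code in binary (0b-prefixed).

LSB = 6 V / 32 = 187.500 mV.
(-0.594 − (−3)) / 0.1875 = 12.832 LSBs.
Floor → code 12.
In binary (0b-prefixed): 0b1100.

code 0b1100 (decimal 12)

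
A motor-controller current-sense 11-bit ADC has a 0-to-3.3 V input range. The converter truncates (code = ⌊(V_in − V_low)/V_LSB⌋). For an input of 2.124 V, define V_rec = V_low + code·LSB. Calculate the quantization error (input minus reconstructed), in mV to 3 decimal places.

0.270 mV

One LSB is 3.3 V / 2048 = 1.611 mV.
(V_in − V_low)/LSB = (2.124 − 0)/0.00161133 = 1318.1673 → code 1318 (floor).
Code 1318 maps back to 0 + 1318×0.00161133 V = 2.1237305 V.
Error = 2.124 − 2.1237305 = 0.000269531 V = 0.270 mV.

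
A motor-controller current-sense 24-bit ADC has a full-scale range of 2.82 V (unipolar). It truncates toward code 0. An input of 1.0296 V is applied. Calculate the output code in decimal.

code 6125468

LSB = 2.82 V / 16777216 = 0.17 µV.
Input sits at 6125468.650 steps above V_low.
⌊·⌋(6125468.650) = 6125468.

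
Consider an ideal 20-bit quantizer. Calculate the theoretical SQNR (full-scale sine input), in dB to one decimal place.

122.2 dB

SNR ≈ 6.02·N + 1.76 dB = 6.02·20 + 1.76 = 122.16 dB.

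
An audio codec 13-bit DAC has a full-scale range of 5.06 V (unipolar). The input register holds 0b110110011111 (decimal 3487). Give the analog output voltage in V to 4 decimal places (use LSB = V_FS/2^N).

2.1538 V

LSB = 5.06 V / 2^13 = 0.618 mV.
Code 0b110110011111 = 3487 decimal.
V_out = 0 + 3487 × 0.000617676 V = 2.15384 V.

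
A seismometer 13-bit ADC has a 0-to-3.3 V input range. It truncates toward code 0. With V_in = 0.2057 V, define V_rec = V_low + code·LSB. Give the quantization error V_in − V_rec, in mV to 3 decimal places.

0.256 mV

Step size: 3.3 V ÷ 2^13 = 402.83 µV.
(V_in − V_low)/LSB = (0.2057 − 0)/0.000402832 = 510.6347 → code 510 (floor).
Code 510 maps back to 0 + 510×0.000402832 V = 0.20544434 V.
Difference: 0.000255664 V → 0.256 mV.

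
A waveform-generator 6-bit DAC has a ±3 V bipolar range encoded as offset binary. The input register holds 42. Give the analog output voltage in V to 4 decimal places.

LSB = 6 V / 2^6 = 93.750 mV.
V_out = (−3) + 42 × 0.09375 V = 0.9375 V.

0.9375 V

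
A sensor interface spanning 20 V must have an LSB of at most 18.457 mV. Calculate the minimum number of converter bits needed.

Number of steps required ≥ 20 V / 18.457 mV = 1083.60.
Need 2^N ≥ 1083.60; 2^10 = 1024, 2^11 = 2048.
Minimum N = 11.

11 bits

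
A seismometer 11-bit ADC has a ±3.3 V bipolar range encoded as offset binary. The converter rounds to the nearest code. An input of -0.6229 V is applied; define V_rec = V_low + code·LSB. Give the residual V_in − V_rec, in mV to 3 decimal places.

-0.927 mV

LSB = 6.6/2^11 = 3.223 mV.
Scaled input = 830.7122 LSBs, so code = 831.
Reconstructed: -0.62197266 V.
Difference: -0.000927344 V → -0.927 mV.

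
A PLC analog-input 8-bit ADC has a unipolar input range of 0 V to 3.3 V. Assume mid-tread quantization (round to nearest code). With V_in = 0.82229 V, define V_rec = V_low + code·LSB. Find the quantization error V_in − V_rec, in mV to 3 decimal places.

Step size: 3.3 V ÷ 2^8 = 12.891 mV.
(V_in − V_low)/LSB = (0.82229 − 0)/0.0128906 = 63.7898 → code 64 (round).
Code 64 maps back to 0 + 64×0.0128906 V = 0.825 V.
Difference: -0.00271 V → -2.710 mV.

-2.710 mV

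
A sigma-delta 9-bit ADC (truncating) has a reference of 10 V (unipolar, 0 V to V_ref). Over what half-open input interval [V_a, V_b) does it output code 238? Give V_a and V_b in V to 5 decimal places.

LSB = 10/2^9 = 19.531 mV.
V_a = V_low + 238·LSB = 4.64844 V; V_b = V_low + 239·LSB = 4.66797 V.

[4.64844 V, 4.66797 V)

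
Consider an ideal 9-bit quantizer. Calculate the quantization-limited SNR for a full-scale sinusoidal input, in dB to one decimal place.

SNR ≈ 6.02·N + 1.76 dB = 6.02·9 + 1.76 = 55.94 dB.

55.9 dB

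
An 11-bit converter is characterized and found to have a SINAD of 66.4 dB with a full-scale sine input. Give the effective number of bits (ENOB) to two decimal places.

10.74 bits

ENOB = (SINAD − 1.76) / 6.02 = (66.4 − 1.76)/6.02 = 10.738.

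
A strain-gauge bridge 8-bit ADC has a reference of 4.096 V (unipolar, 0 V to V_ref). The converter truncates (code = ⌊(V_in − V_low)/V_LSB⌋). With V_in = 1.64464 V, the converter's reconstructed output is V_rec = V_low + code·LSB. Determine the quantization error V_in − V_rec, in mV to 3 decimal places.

12.640 mV

One LSB is 4.096 V / 256 = 16.000 mV.
(V_in − V_low)/LSB = (1.64464 − 0)/0.016 = 102.7900 → code 102 (floor).
Code 102 maps back to 0 + 102×0.016 V = 1.632 V.
Difference: 0.01264 V → 12.640 mV.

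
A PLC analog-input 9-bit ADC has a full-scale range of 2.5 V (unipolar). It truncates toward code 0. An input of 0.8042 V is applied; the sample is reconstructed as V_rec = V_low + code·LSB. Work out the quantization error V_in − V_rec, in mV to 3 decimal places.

3.419 mV

Step size: 2.5 V ÷ 2^9 = 4.883 mV.
Scaled input = 164.7002 LSBs, so code = 164.
Reconstructed: 0.80078125 V.
V_in − V_rec = 0.00341875 V = 3.419 mV.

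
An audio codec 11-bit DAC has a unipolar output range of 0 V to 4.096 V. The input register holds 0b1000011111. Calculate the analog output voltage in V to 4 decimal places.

1.0860 V

LSB = 4.096 V / 2^11 = 2.000 mV.
Code 0b1000011111 = 543 decimal.
V_out = 0 + 543 × 0.002 V = 1.086 V.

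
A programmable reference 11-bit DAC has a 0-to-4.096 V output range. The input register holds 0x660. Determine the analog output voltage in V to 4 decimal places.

3.2640 V

LSB = 4.096 V / 2^11 = 2.000 mV.
Code 0x660 = 1632 decimal.
V_out = 0 + 1632 × 0.002 V = 3.264 V.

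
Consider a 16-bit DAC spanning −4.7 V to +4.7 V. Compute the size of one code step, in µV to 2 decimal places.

143.43 µV

Full-scale span = 9.4 V.
LSB = 9.4 / 2^16 = 9.4 / 65536 = 0.000143433 V = 143.43 µV.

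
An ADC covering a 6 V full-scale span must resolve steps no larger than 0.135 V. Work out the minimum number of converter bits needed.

6 bits

Number of steps required ≥ 6 V / 0.135 V = 44.44.
Need 2^N ≥ 44.44; 2^5 = 32, 2^6 = 64.
Minimum N = 6.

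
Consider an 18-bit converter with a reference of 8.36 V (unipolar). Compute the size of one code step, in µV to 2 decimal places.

31.89 µV

Full-scale span = 8.36 V.
LSB = 8.36 / 2^18 = 8.36 / 262144 = 3.18909e-05 V = 31.89 µV.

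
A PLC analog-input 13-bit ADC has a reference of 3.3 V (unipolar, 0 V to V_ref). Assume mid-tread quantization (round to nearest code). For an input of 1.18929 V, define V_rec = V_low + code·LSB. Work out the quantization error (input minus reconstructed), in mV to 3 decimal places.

0.130 mV

LSB = 3.3/2^13 = 402.83 µV.
Scaled input = 2952.3223 LSBs, so code = 2952.
V_rec = 0 + 2952·0.000402832 = 1.1891602 V.
V_in − V_rec = 0.000129844 V = 0.130 mV.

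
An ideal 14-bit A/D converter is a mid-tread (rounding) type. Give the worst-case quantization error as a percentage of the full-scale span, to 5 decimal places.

0.00305 %

Rounding → worst-case error = ½ LSB = V_FS/2^15, so 100/32768 = 0.00305176 % of full scale.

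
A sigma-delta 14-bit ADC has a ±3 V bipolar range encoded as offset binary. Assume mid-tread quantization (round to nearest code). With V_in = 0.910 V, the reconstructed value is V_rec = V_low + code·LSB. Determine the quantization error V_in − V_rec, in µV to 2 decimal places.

-34.18 µV

One LSB is 6 V / 16384 = 366.21 µV.
Scaled input = 10676.9067 LSBs, so code = 10677.
V_rec = (−3) + 10677·0.000366211 = 0.91003418 V.
Error = 0.910 − 0.91003418 = -3.41797e-05 V = -34.18 µV.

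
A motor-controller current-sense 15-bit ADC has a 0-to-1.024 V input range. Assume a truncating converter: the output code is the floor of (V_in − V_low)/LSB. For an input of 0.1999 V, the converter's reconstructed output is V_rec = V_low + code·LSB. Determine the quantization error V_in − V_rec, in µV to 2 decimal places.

25.00 µV

One LSB is 1.024 V / 32768 = 31.25 µV.
(V_in − V_low)/LSB = (0.1999 − 0)/3.125e-05 = 6396.8000 → code 6396 (floor).
Reconstructed: 0.199875 V.
Difference: 2.5e-05 V → 25.00 µV.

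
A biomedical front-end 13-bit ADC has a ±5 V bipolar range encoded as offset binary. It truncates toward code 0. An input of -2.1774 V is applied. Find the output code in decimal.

code 2312

LSB = 10 V / 8192 = 1.221 mV.
Input sits at 2312.274 steps above V_low.
⌊·⌋(2312.274) = 2312.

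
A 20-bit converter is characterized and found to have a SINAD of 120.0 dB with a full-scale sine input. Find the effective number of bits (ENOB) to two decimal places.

19.64 bits

ENOB = (SINAD − 1.76) / 6.02 = (120.0 − 1.76)/6.02 = 19.641.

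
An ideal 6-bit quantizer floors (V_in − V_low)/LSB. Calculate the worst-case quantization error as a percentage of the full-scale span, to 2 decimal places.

1.56 %

Truncating → worst-case error = 1 LSB = V_FS/2^6, so 100/64 = 1.5625 % of full scale.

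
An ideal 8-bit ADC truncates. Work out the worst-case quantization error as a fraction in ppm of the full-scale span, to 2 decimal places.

3906.25 ppm

Truncating → worst-case error = 1 LSB = V_FS/2^8, so 1e+06/256 = 3906.25 ppm of full scale.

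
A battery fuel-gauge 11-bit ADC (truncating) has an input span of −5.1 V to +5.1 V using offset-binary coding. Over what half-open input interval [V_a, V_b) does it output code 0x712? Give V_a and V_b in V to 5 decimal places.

[3.91465 V, 3.91963 V)

LSB = 10.2/2^11 = 4.980 mV.
Code 0x712 = 1810 decimal.
V_a = V_low + 1810·LSB = 3.91465 V; V_b = V_low + 1811·LSB = 3.91963 V.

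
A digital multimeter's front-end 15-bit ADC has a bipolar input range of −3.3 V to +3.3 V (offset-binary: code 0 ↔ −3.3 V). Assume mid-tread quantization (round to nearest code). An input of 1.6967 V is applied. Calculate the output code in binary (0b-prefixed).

code 0b110000011101000 (decimal 24808)

With 32768 levels over 6.6 V, one step is 201.42 µV.
(V_in − V_low)/LSB = (1.6967 − (−3.3)) / 0.000201416 = 24807.858.
round(24807.858) = 24808.
In binary (0b-prefixed): 0b110000011101000.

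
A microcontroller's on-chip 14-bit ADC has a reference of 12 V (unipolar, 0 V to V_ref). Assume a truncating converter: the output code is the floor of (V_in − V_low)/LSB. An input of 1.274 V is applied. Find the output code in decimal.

LSB = 12 V / 16384 = 0.732 mV.
(1.274 − 0) / 0.000732422 = 1739.435 LSBs.
So the output code is 1739.

code 1739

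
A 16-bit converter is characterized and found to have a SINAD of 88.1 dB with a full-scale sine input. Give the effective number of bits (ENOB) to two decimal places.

ENOB = (SINAD − 1.76) / 6.02 = (88.1 − 1.76)/6.02 = 14.342.

14.34 bits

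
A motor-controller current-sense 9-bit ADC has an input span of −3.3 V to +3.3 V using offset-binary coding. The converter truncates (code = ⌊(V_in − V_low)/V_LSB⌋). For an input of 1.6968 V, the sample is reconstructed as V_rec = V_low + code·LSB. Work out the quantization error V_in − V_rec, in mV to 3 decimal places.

LSB = 6.6/2^9 = 12.891 mV.
(V_in − V_low)/LSB = (1.6968 − (−3.3))/0.0128906 = 387.6305 → code 387 (floor).
Reconstructed: 1.6886719 V.
Difference: 0.00812812 V → 8.128 mV.

8.128 mV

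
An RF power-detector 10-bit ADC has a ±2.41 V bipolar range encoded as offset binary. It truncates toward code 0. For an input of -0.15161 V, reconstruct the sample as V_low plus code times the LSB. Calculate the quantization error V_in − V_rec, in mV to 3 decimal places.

One LSB is 4.82 V / 1024 = 4.707 mV.
(V_in − V_low)/LSB = (-0.15161 − (−2.41))/0.00470703 = 479.7907 → code 479 (floor).
Code 479 maps back to (−2.41) + 479×0.00470703 V = -0.15533203 V.
Error = -0.15161 − (−0.15533203) = 0.00372203 V = 3.722 mV.

3.722 mV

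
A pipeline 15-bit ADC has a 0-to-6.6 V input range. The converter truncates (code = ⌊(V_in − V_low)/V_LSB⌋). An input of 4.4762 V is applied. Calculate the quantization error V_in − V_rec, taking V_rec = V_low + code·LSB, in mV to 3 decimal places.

LSB = 6.6/2^15 = 201.42 µV.
Scaled input = 22223.6548 LSBs, so code = 22223.
Reconstructed: 4.4760681 V.
V_in − V_rec = 0.000131885 V = 0.132 mV.

0.132 mV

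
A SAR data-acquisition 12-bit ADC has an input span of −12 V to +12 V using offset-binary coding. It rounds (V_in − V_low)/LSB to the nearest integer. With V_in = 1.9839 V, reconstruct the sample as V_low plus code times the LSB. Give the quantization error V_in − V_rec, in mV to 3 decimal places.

-2.428 mV

Step size: 24 V ÷ 2^12 = 5.859 mV.
(V_in − V_low)/LSB = (1.9839 − (−12))/0.00585938 = 2386.5856 → code 2387 (round).
Reconstructed: 1.9863281 V.
Difference: -0.00242813 V → -2.428 mV.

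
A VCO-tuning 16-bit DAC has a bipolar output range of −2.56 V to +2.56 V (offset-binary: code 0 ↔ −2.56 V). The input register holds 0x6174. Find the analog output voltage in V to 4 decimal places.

LSB = 5.12 V / 2^16 = 78.12 µV.
Code 0x6174 = 24948 decimal.
V_out = (−2.56) + 24948 × 7.8125e-05 V = -0.610938 V.

-0.6109 V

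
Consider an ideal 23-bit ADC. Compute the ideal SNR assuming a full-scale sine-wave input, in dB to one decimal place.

SNR ≈ 6.02·N + 1.76 dB = 6.02·23 + 1.76 = 140.22 dB.

140.2 dB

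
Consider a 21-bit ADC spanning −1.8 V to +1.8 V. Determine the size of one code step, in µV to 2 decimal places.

Full-scale span = 3.6 V.
LSB = 3.6 / 2^21 = 3.6 / 2097152 = 1.71661e-06 V = 1.72 µV.

1.72 µV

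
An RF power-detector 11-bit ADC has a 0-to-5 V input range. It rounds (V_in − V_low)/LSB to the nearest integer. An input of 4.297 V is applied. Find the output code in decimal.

Full-scale span = 5 V; LSB = 5/2^11 = 2.441 mV.
(4.297 − 0) / 0.00244141 = 1760.051 LSBs.
So the output code is 1760.

code 1760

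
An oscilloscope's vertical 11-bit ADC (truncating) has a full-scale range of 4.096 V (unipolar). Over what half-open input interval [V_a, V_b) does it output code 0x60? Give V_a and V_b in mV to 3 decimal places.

LSB = 4.096/2^11 = 2.000 mV.
Code 0x60 = 96 decimal.
V_a = V_low + 96·LSB = 0.192 V; V_b = V_low + 97·LSB = 0.194 V.

[192.000 mV, 194.000 mV)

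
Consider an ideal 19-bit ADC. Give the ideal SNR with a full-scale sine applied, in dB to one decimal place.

116.1 dB

SNR ≈ 6.02·N + 1.76 dB = 6.02·19 + 1.76 = 116.14 dB.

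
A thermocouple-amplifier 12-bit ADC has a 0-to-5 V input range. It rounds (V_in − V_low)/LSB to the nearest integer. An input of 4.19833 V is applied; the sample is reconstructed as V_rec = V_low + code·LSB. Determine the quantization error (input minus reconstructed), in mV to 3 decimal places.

One LSB is 5 V / 4096 = 1.221 mV.
(V_in − V_low)/LSB = (4.19833 − 0)/0.0012207 = 3439.2719 → code 3439 (round).
Code 3439 maps back to 0 + 3439×0.0012207 V = 4.197998 V.
V_in − V_rec = 0.000331953 V = 0.332 mV.

0.332 mV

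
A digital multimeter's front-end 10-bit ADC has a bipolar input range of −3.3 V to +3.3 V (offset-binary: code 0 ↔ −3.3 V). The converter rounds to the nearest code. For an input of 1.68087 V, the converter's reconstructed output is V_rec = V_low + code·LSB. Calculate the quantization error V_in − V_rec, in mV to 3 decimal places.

-1.357 mV

Step size: 6.6 V ÷ 2^10 = 6.445 mV.
(V_in − V_low)/LSB = (1.68087 − (−3.3))/0.00644531 = 772.7895 → code 773 (round).
V_rec = (−3.3) + 773·0.00644531 = 1.6822266 V.
Error = 1.68087 − 1.6822266 = -0.00135656 V = -1.357 mV.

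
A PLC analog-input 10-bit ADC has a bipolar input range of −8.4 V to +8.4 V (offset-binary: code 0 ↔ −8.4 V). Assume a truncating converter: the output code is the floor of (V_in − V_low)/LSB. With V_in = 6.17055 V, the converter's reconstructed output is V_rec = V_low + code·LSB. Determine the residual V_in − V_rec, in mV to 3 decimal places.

Step size: 16.8 V ÷ 2^10 = 16.406 mV.
Scaled input = 888.1097 LSBs, so code = 888.
Code 888 maps back to (−8.4) + 888×0.0164063 V = 6.16875 V.
Error = 6.17055 − 6.16875 = 0.0018 V = 1.800 mV.

1.800 mV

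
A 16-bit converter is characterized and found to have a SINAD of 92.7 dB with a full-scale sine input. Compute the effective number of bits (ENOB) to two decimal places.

15.11 bits

ENOB = (SINAD − 1.76) / 6.02 = (92.7 − 1.76)/6.02 = 15.106.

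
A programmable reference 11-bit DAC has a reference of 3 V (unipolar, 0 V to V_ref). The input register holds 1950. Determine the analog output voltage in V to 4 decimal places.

2.8564 V

LSB = 3 V / 2^11 = 1.465 mV.
V_out = 0 + 1950 × 0.00146484 V = 2.85645 V.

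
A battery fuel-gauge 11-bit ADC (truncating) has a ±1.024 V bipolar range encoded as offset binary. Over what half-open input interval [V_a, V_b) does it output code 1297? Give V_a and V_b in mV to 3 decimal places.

[273.000 mV, 274.000 mV)

LSB = 2.048/2^11 = 1.000 mV.
V_a = V_low + 1297·LSB = 0.273 V; V_b = V_low + 1298·LSB = 0.274 V.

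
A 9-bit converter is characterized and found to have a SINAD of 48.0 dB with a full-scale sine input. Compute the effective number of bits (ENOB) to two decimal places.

ENOB = (SINAD − 1.76) / 6.02 = (48.0 − 1.76)/6.02 = 7.681.

7.68 bits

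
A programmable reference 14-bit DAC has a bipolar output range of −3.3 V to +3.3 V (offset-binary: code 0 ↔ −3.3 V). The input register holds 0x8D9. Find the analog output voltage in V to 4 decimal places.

LSB = 6.6 V / 2^14 = 402.83 µV.
Code 0x8D9 = 2265 decimal.
V_out = (−3.3) + 2265 × 0.000402832 V = -2.38759 V.

-2.3876 V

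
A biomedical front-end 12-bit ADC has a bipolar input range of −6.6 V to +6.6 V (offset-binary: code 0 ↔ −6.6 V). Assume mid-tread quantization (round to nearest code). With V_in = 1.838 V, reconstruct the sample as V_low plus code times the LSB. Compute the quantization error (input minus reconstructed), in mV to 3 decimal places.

1.086 mV

Step size: 13.2 V ÷ 2^12 = 3.223 mV.
(1.838 − (−6.6))/0.00322266 = 2618.3370; round gives code 2618.
Code 2618 maps back to (−6.6) + 2618×0.00322266 V = 1.8369141 V.
Difference: 0.00108594 V → 1.086 mV.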